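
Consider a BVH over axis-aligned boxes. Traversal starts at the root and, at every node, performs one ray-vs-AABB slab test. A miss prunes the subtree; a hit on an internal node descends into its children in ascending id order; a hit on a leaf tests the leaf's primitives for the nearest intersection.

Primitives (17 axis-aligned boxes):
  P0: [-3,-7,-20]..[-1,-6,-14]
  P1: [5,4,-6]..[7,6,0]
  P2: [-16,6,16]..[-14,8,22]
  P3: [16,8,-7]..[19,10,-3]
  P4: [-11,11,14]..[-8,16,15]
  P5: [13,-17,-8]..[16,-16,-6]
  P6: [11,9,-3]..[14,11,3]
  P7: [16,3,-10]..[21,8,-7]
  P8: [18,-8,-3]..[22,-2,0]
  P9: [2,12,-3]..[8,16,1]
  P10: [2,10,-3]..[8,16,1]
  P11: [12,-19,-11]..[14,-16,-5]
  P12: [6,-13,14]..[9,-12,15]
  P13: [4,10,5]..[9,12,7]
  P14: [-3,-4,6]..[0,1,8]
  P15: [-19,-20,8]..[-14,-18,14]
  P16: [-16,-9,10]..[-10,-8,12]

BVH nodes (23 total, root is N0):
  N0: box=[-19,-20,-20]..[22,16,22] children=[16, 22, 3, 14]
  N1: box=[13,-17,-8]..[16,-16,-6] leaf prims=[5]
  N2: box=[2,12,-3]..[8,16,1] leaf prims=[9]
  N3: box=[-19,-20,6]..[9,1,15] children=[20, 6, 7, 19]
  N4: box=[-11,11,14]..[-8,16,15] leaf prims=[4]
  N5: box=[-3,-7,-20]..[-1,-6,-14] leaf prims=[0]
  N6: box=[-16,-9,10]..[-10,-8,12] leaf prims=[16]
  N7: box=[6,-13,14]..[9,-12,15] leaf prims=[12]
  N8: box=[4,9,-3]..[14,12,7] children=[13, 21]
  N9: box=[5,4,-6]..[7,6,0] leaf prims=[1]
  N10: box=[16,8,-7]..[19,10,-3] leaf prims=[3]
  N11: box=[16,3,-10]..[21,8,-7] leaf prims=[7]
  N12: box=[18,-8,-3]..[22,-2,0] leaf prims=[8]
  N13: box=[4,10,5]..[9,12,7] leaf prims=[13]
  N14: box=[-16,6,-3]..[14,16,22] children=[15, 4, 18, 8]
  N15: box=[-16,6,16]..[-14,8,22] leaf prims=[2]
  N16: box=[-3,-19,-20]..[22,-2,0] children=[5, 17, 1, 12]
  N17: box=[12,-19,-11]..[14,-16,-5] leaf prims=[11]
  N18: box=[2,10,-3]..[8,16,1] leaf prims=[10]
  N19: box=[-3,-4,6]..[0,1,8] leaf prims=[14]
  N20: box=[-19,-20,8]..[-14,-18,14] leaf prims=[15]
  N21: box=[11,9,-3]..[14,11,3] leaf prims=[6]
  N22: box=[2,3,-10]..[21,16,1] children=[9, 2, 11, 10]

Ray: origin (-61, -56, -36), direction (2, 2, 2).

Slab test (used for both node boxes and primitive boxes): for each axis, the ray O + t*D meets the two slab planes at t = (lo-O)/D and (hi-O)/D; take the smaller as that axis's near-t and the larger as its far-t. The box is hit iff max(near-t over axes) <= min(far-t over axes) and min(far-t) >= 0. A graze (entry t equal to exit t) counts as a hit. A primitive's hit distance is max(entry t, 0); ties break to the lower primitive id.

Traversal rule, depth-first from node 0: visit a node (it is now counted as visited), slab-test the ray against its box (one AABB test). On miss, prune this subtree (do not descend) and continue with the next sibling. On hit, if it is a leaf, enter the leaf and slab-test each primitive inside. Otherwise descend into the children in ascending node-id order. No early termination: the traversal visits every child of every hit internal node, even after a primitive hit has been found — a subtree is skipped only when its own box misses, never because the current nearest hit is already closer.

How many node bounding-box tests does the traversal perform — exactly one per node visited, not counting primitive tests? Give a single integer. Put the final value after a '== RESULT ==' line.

Trace the traversal:
N0 x:[21,83/2] y:[18,36] z:[8,29] -> hit [21,29], descend [3, 14, 16, 22]
  N3 x:[21,35] y:[18,57/2] z:[21,51/2] -> hit [21,51/2], descend [6, 7, 19, 20]
    N6 x:[45/2,51/2] y:[47/2,24] z:[23,24] -> hit [47/2,24] leaf, test {P16@t=47/2}
    N7 x:[67/2,35] y:[43/2,22] z:[25,51/2] -> miss, prune
    N19 x:[29,61/2] y:[26,57/2] z:[21,22] -> miss, prune
    N20 x:[21,47/2] y:[18,19] z:[22,25] -> miss, prune
  N14 x:[45/2,75/2] y:[31,36] z:[33/2,29] -> miss, prune
  N16 x:[29,83/2] y:[37/2,27] z:[8,18] -> miss, prune
  N22 x:[63/2,41] y:[59/2,36] z:[13,37/2] -> miss, prune

order=[0, 3, 6, 7, 19, 20, 14, 16, 22]  |boxes|=9  |leaves|=1  hit=P16

== RESULT ==
9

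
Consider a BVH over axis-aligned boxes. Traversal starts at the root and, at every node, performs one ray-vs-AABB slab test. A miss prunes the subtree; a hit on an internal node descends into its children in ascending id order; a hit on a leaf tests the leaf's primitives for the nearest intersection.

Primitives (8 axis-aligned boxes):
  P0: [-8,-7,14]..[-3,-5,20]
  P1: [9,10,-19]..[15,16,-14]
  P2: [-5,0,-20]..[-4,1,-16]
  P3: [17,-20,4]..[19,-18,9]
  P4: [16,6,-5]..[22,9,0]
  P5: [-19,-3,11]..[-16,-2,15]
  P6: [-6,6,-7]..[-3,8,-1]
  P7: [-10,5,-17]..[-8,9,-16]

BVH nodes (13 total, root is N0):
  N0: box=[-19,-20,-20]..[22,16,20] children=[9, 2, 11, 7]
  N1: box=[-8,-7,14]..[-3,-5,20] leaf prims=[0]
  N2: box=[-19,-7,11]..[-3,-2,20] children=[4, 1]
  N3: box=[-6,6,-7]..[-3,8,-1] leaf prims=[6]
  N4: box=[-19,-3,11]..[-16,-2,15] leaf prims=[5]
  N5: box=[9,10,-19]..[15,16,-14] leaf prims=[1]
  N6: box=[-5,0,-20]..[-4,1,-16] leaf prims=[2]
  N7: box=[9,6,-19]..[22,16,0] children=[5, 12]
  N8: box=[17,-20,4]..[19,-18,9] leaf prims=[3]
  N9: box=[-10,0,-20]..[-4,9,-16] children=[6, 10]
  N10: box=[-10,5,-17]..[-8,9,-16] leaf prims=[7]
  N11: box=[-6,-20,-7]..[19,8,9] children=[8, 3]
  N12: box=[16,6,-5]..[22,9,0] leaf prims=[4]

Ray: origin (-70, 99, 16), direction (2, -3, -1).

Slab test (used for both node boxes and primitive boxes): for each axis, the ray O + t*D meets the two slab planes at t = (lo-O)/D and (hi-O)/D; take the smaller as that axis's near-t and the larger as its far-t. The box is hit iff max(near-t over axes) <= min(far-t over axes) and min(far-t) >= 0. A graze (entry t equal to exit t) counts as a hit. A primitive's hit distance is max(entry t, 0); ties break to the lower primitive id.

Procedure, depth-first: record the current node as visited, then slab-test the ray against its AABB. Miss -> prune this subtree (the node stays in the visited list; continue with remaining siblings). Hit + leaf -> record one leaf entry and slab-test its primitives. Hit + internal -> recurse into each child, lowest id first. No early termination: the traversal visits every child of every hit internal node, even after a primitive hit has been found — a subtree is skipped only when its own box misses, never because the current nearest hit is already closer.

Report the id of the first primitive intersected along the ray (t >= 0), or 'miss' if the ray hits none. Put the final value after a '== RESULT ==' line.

Trace the traversal:
N0 x:[51/2,46] y:[83/3,119/3] z:[-4,36] -> hit [83/3,36], descend [2, 7, 9, 11]
  N2 x:[51/2,67/2] y:[101/3,106/3] z:[-4,5] -> miss, prune
  N7 x:[79/2,46] y:[83/3,31] z:[16,35] -> miss, prune
  N9 x:[30,33] y:[30,33] z:[32,36] -> hit [32,33], descend [6, 10]
    N6 x:[65/2,33] y:[98/3,33] z:[32,36] -> hit [98/3,33] leaf, test {P2@t=98/3}
    N10 x:[30,31] y:[30,94/3] z:[32,33] -> miss, prune
  N11 x:[32,89/2] y:[91/3,119/3] z:[7,23] -> miss, prune

order=[0, 2, 7, 9, 6, 10, 11]  |boxes|=7  |leaves|=1  hit=P2

== RESULT ==
2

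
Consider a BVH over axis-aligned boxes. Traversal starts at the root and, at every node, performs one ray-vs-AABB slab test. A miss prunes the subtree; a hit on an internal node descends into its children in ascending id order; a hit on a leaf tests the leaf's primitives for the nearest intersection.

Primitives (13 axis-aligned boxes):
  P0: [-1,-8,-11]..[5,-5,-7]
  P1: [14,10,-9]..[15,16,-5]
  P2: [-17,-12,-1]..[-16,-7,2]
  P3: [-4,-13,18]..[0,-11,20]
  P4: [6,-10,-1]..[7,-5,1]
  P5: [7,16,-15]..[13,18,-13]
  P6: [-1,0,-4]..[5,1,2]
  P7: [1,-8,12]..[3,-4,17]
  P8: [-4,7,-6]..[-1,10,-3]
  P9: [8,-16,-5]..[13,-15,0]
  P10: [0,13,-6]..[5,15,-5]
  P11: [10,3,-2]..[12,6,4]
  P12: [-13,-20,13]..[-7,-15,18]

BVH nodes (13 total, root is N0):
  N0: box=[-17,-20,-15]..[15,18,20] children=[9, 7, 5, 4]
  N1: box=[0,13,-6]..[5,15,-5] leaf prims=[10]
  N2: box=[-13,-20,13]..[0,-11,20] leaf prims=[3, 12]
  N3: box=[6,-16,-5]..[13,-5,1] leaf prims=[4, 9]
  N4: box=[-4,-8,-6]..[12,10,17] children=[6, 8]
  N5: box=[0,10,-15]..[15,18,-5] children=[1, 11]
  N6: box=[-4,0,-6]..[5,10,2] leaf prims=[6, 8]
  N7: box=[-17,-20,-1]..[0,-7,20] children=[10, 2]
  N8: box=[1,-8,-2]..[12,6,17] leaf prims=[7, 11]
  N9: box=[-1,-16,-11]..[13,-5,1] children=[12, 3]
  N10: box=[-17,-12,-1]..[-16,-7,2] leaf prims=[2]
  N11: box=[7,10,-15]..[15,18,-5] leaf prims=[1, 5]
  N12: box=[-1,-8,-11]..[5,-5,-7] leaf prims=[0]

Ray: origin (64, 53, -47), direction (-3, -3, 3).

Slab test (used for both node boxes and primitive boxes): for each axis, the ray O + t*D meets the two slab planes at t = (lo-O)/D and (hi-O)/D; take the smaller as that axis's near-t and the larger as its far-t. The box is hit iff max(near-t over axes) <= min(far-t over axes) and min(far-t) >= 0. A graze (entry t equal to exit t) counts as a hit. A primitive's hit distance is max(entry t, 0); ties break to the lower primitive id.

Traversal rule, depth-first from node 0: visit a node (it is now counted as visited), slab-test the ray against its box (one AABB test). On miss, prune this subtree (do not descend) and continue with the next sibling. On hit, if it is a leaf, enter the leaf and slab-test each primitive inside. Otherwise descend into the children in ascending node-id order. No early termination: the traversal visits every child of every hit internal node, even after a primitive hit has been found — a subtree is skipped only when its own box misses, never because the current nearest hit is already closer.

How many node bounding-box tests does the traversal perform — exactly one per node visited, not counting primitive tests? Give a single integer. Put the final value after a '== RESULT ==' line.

Walk:
N0 x:[49/3,27] y:[35/3,73/3] z:[32/3,67/3] -> hit [49/3,67/3], descend [4, 5, 7, 9]
  N4 x:[52/3,68/3] y:[43/3,61/3] z:[41/3,64/3] -> hit [52/3,61/3], descend [6, 8]
    N6 x:[59/3,68/3] y:[43/3,53/3] z:[41/3,49/3] -> miss, prune
    N8 x:[52/3,21] y:[47/3,61/3] z:[15,64/3] -> hit [52/3,61/3] leaf, test {P7@t=61/3, P11(miss)}
  N5 x:[49/3,64/3] y:[35/3,43/3] z:[32/3,14] -> miss, prune
  N7 x:[64/3,27] y:[20,73/3] z:[46/3,67/3] -> hit [64/3,67/3], descend [2, 10]
    N2 x:[64/3,77/3] y:[64/3,73/3] z:[20,67/3] -> hit [64/3,67/3] leaf, test {P3@t=65/3, P12(miss)}
    N10 x:[80/3,27] y:[20,65/3] z:[46/3,49/3] -> miss, prune
  N9 x:[17,65/3] y:[58/3,23] z:[12,16] -> miss, prune

order=[0, 4, 6, 8, 5, 7, 2, 10, 9]  |boxes|=9  |leaves|=2  hit=P7

== RESULT ==
9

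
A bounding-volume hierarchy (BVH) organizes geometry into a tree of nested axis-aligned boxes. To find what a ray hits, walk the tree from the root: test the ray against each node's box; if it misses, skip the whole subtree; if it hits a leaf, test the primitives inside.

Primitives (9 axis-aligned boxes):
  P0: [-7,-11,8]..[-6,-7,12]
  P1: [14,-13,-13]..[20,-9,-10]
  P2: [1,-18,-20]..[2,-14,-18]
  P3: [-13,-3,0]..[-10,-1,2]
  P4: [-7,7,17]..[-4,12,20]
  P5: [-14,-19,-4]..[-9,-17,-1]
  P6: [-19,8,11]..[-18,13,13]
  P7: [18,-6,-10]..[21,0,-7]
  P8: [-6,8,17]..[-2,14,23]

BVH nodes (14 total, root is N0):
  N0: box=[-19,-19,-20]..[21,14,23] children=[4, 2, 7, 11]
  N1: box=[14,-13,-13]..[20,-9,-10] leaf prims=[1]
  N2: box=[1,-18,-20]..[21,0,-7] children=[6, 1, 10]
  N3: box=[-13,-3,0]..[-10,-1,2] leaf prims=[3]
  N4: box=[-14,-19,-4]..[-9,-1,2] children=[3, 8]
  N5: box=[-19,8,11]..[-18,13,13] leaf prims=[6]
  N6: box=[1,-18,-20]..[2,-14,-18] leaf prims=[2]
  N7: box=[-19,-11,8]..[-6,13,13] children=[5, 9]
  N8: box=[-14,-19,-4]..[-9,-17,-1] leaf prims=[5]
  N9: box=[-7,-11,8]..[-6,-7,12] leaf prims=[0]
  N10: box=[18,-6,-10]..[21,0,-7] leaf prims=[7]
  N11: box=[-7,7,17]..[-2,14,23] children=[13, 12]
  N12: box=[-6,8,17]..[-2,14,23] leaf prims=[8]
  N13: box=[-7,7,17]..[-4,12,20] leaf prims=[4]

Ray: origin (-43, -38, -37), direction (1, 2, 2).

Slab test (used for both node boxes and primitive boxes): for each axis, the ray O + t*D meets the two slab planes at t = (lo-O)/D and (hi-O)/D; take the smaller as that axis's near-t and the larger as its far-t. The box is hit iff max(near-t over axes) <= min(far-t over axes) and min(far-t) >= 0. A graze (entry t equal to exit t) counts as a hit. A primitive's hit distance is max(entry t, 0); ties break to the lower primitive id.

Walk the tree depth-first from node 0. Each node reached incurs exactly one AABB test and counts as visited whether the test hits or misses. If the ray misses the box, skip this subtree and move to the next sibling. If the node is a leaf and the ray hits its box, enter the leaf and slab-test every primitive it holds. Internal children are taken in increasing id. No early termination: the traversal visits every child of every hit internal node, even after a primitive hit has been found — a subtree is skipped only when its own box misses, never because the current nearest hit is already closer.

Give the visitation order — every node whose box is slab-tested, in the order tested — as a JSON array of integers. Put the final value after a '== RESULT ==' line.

Trace the traversal:
N0 x:[24,64] y:[19/2,26] z:[17/2,30] -> hit [24,26], descend [2, 4, 7, 11]
  N2 x:[44,64] y:[10,19] z:[17/2,15] -> miss, prune
  N4 x:[29,34] y:[19/2,37/2] z:[33/2,39/2] -> miss, prune
  N7 x:[24,37] y:[27/2,51/2] z:[45/2,25] -> hit [24,25], descend [5, 9]
    N5 x:[24,25] y:[23,51/2] z:[24,25] -> hit [24,25] leaf, test {P6@t=24}
    N9 x:[36,37] y:[27/2,31/2] z:[45/2,49/2] -> miss, prune
  N11 x:[36,41] y:[45/2,26] z:[27,30] -> miss, prune

Visited [0, 2, 4, 7, 5, 9, 11]. Tests: 7 box, 1 leaf. Nearest: P6.

== RESULT ==
[0, 2, 4, 7, 5, 9, 11]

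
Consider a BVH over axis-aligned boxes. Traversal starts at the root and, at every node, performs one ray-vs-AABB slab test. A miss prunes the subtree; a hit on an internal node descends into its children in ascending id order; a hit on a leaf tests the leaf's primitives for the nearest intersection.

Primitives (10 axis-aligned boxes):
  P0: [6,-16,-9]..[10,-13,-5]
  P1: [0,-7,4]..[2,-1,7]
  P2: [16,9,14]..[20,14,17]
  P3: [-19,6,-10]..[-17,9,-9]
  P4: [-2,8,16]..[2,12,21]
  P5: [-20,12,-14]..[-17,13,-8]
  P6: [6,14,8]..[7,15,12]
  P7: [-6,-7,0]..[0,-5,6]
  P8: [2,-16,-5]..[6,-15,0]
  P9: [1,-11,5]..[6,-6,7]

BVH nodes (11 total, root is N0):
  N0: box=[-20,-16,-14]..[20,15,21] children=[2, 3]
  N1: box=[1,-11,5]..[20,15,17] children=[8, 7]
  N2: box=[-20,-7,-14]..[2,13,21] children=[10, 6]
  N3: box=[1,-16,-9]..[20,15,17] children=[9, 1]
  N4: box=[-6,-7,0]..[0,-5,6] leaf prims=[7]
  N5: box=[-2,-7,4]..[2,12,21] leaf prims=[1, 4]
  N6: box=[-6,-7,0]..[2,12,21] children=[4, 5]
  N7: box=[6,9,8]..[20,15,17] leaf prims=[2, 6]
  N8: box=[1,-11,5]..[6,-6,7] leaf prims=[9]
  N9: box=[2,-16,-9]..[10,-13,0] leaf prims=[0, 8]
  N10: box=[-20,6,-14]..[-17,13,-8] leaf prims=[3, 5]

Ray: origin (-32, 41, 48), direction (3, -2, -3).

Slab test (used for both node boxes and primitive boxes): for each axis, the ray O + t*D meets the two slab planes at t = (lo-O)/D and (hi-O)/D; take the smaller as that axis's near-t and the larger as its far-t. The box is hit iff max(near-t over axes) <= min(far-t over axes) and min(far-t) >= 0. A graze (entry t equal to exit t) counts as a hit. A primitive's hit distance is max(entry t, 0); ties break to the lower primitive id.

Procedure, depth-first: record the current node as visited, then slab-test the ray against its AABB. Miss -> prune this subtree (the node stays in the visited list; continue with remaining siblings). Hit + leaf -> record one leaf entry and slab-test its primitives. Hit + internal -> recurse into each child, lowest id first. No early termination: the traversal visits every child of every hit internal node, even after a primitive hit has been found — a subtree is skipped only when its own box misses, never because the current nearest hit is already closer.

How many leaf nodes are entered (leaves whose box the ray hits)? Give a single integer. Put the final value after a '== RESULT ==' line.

Walk:
N0 x:[4,52/3] y:[13,57/2] z:[9,62/3] -> hit [13,52/3], descend [2, 3]
  N2 x:[4,34/3] y:[14,24] z:[9,62/3] -> miss, prune
  N3 x:[11,52/3] y:[13,57/2] z:[31/3,19] -> hit [13,52/3], descend [1, 9]
    N1 x:[11,52/3] y:[13,26] z:[31/3,43/3] -> hit [13,43/3], descend [7, 8]
      N7 x:[38/3,52/3] y:[13,16] z:[31/3,40/3] -> hit [13,40/3] leaf, test {P2(miss), P6@t=13}
      N8 x:[11,38/3] y:[47/2,26] z:[41/3,43/3] -> miss, prune
    N9 x:[34/3,14] y:[27,57/2] z:[16,19] -> miss, prune

Visited [0, 2, 3, 1, 7, 8, 9]. Tests: 7 box, 1 leaf. Nearest: P6.

== RESULT ==
1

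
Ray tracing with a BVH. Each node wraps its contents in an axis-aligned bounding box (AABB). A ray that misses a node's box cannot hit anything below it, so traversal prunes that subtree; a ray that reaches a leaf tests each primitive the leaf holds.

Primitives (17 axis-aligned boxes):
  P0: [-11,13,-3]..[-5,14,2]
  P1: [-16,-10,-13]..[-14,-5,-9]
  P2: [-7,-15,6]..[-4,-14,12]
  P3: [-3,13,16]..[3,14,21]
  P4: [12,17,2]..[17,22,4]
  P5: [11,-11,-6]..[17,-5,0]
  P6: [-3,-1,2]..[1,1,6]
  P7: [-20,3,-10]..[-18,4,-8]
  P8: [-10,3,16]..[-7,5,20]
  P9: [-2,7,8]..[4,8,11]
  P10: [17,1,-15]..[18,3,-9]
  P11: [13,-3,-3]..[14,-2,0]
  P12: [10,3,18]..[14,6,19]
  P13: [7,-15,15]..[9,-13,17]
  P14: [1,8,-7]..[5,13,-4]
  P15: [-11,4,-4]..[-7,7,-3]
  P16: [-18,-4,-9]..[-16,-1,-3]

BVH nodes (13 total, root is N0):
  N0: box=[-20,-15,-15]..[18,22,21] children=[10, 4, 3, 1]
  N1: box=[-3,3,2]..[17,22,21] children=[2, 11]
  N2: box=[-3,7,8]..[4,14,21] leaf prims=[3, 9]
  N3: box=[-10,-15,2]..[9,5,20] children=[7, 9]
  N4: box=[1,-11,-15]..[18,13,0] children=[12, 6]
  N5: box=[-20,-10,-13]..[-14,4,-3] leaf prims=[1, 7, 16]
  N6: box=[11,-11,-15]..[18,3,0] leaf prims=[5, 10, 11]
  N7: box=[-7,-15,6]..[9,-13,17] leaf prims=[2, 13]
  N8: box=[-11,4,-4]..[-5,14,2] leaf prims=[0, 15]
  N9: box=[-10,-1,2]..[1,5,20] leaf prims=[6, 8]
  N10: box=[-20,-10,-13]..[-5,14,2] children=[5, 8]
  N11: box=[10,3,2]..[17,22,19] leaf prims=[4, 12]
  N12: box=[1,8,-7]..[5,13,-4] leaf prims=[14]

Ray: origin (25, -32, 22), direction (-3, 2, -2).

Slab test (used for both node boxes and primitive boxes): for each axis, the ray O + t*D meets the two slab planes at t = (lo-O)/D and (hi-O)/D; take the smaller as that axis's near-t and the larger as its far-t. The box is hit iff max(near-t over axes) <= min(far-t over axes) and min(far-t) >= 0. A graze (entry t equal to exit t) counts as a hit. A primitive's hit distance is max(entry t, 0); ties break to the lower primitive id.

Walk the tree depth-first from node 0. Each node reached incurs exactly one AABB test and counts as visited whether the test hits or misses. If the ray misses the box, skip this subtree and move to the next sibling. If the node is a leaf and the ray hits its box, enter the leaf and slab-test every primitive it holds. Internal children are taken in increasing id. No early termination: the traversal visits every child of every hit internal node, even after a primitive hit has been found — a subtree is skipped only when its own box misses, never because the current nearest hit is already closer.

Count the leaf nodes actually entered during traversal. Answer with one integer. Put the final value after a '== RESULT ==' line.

Walk:
N0 x:[7/3,15] y:[17/2,27] z:[1/2,37/2] -> hit [17/2,15], descend [1, 3, 4, 10]
  N1 x:[8/3,28/3] y:[35/2,27] z:[1/2,10] -> miss, prune
  N3 x:[16/3,35/3] y:[17/2,37/2] z:[1,10] -> hit [17/2,10], descend [7, 9]
    N7 x:[16/3,32/3] y:[17/2,19/2] z:[5/2,8] -> miss, prune
    N9 x:[8,35/3] y:[31/2,37/2] z:[1,10] -> miss, prune
  N4 x:[7/3,8] y:[21/2,45/2] z:[11,37/2] -> miss, prune
  N10 x:[10,15] y:[11,23] z:[10,35/2] -> hit [11,15], descend [5, 8]
    N5 x:[13,15] y:[11,18] z:[25/2,35/2] -> hit [13,15] leaf, test {P1(miss), P7(miss), P16@t=14}
    N8 x:[10,12] y:[18,23] z:[10,13] -> miss, prune

order=[0, 1, 3, 7, 9, 4, 10, 5, 8]  |boxes|=9  |leaves|=1  hit=P16

== RESULT ==
1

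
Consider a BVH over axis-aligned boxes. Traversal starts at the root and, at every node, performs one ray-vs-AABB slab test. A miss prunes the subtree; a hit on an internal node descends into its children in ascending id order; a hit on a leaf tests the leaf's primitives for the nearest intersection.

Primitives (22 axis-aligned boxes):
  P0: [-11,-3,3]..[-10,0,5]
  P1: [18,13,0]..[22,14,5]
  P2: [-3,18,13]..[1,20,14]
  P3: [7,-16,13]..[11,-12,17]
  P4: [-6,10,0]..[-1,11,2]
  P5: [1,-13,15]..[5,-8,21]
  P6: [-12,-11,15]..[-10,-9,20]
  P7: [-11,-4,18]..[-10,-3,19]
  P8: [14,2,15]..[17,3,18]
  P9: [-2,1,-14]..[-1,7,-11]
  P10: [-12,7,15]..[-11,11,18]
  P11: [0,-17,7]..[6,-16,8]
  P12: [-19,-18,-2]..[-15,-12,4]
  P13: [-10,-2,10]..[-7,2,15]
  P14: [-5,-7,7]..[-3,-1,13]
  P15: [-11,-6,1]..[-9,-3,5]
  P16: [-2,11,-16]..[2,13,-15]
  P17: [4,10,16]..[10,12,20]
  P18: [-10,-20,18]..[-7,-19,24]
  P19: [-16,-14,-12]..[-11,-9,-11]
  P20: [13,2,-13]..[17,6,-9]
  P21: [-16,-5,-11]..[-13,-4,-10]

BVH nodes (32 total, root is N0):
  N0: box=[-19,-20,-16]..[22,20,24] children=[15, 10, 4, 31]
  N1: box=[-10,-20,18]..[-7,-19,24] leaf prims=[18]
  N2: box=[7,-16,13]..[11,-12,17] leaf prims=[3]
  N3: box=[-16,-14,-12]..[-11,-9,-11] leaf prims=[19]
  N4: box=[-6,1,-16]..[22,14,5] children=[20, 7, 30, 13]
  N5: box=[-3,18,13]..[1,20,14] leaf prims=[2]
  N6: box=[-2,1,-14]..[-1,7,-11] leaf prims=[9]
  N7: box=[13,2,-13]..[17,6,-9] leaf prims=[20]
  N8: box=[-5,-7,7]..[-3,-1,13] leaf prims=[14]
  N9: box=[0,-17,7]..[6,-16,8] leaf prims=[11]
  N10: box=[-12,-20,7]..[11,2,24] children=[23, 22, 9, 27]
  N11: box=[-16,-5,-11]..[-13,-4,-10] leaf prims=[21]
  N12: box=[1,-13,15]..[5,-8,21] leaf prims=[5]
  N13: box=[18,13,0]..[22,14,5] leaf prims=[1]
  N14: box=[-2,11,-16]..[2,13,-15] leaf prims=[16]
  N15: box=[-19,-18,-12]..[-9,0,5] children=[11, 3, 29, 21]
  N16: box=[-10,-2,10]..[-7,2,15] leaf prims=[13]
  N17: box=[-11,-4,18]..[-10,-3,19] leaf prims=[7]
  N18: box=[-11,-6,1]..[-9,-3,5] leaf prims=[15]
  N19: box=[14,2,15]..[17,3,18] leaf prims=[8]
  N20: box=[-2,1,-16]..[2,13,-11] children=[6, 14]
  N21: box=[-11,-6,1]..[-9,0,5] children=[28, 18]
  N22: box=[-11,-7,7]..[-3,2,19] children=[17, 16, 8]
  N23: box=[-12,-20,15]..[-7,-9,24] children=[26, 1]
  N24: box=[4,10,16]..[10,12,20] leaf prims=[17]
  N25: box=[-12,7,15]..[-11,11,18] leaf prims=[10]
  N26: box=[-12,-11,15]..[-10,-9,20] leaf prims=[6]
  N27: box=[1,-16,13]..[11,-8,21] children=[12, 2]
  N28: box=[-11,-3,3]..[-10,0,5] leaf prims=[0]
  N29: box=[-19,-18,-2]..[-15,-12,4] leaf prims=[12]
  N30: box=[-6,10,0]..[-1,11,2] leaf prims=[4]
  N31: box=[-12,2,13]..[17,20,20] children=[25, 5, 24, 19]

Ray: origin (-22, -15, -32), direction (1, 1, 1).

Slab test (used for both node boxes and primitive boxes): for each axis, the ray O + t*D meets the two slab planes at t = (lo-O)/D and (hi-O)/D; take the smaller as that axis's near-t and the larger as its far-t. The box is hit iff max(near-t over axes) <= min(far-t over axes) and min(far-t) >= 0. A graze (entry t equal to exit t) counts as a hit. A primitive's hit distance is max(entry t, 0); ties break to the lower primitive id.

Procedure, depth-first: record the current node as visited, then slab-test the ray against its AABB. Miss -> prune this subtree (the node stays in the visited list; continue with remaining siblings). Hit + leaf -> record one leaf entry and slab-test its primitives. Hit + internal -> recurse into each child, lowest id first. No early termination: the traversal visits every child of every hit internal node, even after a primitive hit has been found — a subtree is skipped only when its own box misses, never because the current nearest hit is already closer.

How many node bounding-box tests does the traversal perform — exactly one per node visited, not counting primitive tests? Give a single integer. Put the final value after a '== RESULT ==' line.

Traverse from the root:
N0 x:[3,44] y:[-5,35] z:[16,56] -> hit [16,35], descend [4, 10, 15, 31]
  N4 x:[16,44] y:[16,29] z:[16,37] -> hit [16,29], descend [7, 13, 20, 30]
    N7 x:[35,39] y:[17,21] z:[19,23] -> miss, prune
    N13 x:[40,44] y:[28,29] z:[32,37] -> miss, prune
    N20 x:[20,24] y:[16,28] z:[16,21] -> hit [20,21], descend [6, 14]
      N6 x:[20,21] y:[16,22] z:[18,21] -> hit [20,21] leaf, test {P9@t=20}
      N14 x:[20,24] y:[26,28] z:[16,17] -> miss, prune
    N30 x:[16,21] y:[25,26] z:[32,34] -> miss, prune
  N10 x:[10,33] y:[-5,17] z:[39,56] -> miss, prune
  N15 x:[3,13] y:[-3,15] z:[20,37] -> miss, prune
  N31 x:[10,39] y:[17,35] z:[45,52] -> miss, prune

Visited [0, 4, 7, 13, 20, 6, 14, 30, 10, 15, 31]. Tests: 11 box, 1 leaf. Nearest: P9.

== RESULT ==
11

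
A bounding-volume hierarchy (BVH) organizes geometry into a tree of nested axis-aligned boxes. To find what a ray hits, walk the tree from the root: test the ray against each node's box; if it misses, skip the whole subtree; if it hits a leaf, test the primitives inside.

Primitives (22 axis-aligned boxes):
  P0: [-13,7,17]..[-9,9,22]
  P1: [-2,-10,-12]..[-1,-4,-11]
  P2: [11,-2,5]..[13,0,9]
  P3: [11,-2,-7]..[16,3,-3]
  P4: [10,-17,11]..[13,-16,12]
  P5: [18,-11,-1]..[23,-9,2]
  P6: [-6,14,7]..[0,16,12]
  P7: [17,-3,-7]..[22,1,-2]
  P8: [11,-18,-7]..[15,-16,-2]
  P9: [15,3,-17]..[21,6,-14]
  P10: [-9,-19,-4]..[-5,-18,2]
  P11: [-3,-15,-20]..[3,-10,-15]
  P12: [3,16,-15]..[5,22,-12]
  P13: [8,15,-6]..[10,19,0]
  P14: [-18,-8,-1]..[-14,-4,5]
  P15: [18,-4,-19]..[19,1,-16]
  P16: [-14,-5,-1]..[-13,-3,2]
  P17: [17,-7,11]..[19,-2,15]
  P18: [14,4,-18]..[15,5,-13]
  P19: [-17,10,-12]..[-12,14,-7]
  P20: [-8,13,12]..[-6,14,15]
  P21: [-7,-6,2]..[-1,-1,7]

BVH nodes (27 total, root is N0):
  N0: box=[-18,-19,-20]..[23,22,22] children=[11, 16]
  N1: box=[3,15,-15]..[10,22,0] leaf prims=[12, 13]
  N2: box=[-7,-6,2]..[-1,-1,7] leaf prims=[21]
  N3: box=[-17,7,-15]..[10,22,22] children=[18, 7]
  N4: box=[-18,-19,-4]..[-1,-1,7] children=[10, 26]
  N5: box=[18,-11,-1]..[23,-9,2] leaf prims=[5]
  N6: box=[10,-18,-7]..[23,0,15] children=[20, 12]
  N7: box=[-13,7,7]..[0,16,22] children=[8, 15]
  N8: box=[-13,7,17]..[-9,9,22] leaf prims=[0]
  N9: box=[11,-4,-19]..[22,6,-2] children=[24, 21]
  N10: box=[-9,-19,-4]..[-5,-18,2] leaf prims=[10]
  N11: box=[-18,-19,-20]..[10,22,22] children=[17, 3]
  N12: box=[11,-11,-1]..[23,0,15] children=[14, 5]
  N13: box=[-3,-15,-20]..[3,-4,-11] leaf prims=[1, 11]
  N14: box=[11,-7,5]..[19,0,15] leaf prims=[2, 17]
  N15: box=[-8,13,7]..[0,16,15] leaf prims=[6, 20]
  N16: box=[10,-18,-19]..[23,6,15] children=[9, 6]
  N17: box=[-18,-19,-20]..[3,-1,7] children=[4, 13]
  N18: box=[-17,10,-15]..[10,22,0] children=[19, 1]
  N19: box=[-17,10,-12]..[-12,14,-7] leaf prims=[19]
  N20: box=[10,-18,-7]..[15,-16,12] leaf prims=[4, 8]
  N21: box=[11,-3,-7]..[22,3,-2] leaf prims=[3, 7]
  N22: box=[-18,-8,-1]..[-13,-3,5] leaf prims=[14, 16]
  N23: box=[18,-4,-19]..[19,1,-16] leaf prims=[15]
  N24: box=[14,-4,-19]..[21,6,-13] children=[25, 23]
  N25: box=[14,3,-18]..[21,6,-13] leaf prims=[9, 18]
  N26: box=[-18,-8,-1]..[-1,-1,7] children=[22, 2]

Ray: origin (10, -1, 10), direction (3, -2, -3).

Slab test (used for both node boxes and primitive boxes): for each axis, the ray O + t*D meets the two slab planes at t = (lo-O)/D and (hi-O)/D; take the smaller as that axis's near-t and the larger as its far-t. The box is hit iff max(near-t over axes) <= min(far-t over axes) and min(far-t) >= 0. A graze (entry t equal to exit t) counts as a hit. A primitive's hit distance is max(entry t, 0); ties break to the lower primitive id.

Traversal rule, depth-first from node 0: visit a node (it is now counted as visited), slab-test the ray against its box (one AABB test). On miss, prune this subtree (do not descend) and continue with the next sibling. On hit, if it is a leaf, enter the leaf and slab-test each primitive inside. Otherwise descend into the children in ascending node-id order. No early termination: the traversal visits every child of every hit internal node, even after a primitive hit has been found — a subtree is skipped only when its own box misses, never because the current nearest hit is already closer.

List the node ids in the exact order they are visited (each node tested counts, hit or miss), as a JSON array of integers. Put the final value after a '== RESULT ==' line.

Trace the traversal:
N0 x:[-28/3,13/3] y:[-23/2,9] z:[-4,10] -> hit [-4,13/3], descend [11, 16]
  N11 x:[-28/3,0] y:[-23/2,9] z:[-4,10] -> hit [-4,0], descend [3, 17]
    N3 x:[-9,0] y:[-23/2,-4] z:[-4,25/3] -> miss, prune
    N17 x:[-28/3,-7/3] y:[0,9] z:[1,10] -> miss, prune
  N16 x:[0,13/3] y:[-7/2,17/2] z:[-5/3,29/3] -> hit [0,13/3], descend [6, 9]
    N6 x:[0,13/3] y:[-1/2,17/2] z:[-5/3,17/3] -> hit [0,13/3], descend [12, 20]
      N12 x:[1/3,13/3] y:[-1/2,5] z:[-5/3,11/3] -> hit [1/3,11/3], descend [5, 14]
        N5 x:[8/3,13/3] y:[4,5] z:[8/3,11/3] -> miss, prune
        N14 x:[1/3,3] y:[-1/2,3] z:[-5/3,5/3] -> hit [1/3,5/3] leaf, test {P2@t=1/3, P17(miss)}
      N20 x:[0,5/3] y:[15/2,17/2] z:[-2/3,17/3] -> miss, prune
    N9 x:[1/3,4] y:[-7/2,3/2] z:[4,29/3] -> miss, prune

11 AABB tests over nodes [0, 11, 3, 17, 16, 6, 12, 5, 14, 20, 9]; 1 leaf entered; closest P2.

== RESULT ==
[0, 11, 3, 17, 16, 6, 12, 5, 14, 20, 9]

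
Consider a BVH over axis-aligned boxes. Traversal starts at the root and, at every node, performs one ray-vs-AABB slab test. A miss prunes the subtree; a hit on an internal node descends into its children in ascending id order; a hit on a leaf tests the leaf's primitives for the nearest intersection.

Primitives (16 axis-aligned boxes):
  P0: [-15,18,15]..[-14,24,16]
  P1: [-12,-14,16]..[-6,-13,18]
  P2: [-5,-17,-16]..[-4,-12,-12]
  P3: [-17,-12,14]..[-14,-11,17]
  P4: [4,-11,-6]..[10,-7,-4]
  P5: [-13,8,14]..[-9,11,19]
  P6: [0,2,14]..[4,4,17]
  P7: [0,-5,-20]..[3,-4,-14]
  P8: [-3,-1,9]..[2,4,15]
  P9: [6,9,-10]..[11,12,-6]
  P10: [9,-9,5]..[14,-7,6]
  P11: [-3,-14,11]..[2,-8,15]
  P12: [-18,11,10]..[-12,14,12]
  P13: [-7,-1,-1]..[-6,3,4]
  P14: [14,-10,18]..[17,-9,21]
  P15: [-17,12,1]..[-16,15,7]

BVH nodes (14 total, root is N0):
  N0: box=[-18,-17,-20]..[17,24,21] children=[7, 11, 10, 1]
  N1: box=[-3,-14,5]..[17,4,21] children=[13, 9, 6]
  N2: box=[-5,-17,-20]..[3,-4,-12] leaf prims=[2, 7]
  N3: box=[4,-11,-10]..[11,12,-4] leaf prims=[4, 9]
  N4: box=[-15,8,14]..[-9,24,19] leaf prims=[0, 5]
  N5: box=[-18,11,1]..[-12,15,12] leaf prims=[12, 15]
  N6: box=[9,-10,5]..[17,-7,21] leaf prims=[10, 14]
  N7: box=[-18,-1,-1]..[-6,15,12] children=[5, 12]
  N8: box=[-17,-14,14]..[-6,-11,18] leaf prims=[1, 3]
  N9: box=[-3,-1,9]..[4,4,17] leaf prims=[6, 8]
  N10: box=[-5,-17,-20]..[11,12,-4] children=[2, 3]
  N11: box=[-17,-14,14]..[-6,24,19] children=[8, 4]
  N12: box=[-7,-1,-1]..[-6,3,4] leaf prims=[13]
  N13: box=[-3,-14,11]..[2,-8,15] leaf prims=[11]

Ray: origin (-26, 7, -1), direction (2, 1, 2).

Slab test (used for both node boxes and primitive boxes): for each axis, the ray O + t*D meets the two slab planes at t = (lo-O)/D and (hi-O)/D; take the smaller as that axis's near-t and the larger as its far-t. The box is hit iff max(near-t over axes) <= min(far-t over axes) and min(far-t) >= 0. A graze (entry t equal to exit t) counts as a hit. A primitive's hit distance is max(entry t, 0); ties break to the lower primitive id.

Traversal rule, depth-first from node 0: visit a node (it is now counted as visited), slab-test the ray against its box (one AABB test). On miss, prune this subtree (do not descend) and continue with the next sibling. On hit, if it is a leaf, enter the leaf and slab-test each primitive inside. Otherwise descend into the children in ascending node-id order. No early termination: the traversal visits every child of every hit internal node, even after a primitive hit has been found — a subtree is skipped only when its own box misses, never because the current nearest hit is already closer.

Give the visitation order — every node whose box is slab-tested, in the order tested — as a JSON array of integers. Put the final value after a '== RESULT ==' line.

Traverse from the root:
N0 x:[4,43/2] y:[-24,17] z:[-19/2,11] -> hit [4,11], descend [1, 7, 10, 11]
  N1 x:[23/2,43/2] y:[-21,-3] z:[3,11] -> miss, prune
  N7 x:[4,10] y:[-8,8] z:[0,13/2] -> hit [4,13/2], descend [5, 12]
    N5 x:[4,7] y:[4,8] z:[1,13/2] -> hit [4,13/2] leaf, test {P12@t=11/2, P15(miss)}
    N12 x:[19/2,10] y:[-8,-4] z:[0,5/2] -> miss, prune
  N10 x:[21/2,37/2] y:[-24,5] z:[-19/2,-3/2] -> miss, prune
  N11 x:[9/2,10] y:[-21,17] z:[15/2,10] -> hit [15/2,10], descend [4, 8]
    N4 x:[11/2,17/2] y:[1,17] z:[15/2,10] -> hit [15/2,17/2] leaf, test {P0(miss), P5(miss)}
    N8 x:[9/2,10] y:[-21,-18] z:[15/2,19/2] -> miss, prune

Summary -> nodes [0, 1, 7, 5, 12, 10, 11, 4, 8]; box-tests=9; leaf-entries=2; first=P12

== RESULT ==
[0, 1, 7, 5, 12, 10, 11, 4, 8]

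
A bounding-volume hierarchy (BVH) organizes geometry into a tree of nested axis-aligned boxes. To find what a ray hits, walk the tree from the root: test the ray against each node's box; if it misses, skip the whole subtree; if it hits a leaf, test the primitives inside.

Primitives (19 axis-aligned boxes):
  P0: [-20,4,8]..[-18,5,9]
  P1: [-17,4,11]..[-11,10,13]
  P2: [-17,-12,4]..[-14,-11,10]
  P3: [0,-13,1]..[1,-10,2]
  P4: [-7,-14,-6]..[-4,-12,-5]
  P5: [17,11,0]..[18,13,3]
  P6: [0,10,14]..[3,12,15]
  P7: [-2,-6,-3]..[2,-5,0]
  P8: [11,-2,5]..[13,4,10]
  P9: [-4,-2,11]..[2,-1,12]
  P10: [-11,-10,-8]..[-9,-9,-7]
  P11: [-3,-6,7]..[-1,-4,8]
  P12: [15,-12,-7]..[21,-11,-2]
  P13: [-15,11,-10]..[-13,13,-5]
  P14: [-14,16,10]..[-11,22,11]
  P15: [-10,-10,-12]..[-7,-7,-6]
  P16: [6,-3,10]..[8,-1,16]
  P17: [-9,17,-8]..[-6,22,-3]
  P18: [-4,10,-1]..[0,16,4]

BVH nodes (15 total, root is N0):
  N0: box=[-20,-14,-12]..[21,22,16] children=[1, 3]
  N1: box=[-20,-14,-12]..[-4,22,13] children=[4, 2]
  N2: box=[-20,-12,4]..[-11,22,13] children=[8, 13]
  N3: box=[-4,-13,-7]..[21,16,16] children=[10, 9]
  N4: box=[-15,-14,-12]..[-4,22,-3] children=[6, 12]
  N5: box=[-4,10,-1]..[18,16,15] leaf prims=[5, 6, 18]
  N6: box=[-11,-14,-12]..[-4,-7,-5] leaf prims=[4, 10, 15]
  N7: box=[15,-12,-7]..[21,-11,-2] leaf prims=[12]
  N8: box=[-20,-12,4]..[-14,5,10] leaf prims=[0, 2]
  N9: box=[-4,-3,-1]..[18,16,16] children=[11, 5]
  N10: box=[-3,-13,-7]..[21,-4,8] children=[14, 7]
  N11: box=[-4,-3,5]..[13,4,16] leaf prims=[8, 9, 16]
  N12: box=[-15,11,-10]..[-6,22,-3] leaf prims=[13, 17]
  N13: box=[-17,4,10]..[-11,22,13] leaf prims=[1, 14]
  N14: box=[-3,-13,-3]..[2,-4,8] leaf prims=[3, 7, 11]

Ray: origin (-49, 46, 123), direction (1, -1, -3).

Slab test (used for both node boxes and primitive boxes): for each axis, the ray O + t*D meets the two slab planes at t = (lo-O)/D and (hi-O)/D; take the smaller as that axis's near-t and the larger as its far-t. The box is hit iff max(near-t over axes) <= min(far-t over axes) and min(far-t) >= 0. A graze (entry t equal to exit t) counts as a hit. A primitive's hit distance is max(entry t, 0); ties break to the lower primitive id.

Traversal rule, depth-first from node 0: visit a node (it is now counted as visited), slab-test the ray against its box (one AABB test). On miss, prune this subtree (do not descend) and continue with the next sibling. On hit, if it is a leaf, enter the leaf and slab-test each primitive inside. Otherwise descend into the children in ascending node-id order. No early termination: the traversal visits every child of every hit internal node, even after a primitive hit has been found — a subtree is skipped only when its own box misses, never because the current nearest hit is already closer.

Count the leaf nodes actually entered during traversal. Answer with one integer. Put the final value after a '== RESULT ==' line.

Trace the traversal:
N0 x:[29,70] y:[24,60] z:[107/3,45] -> hit [107/3,45], descend [1, 3]
  N1 x:[29,45] y:[24,60] z:[110/3,45] -> hit [110/3,45], descend [2, 4]
    N2 x:[29,38] y:[24,58] z:[110/3,119/3] -> hit [110/3,38], descend [8, 13]
      N8 x:[29,35] y:[41,58] z:[113/3,119/3] -> miss, prune
      N13 x:[32,38] y:[24,42] z:[110/3,113/3] -> hit [110/3,113/3] leaf, test {P1@t=110/3, P14(miss)}
    N4 x:[34,45] y:[24,60] z:[42,45] -> hit [42,45], descend [6, 12]
      N6 x:[38,45] y:[53,60] z:[128/3,45] -> miss, prune
      N12 x:[34,43] y:[24,35] z:[42,133/3] -> miss, prune
  N3 x:[45,70] y:[30,59] z:[107/3,130/3] -> miss, prune

Summary -> nodes [0, 1, 2, 8, 13, 4, 6, 12, 3]; box-tests=9; leaf-entries=1; first=P1

== RESULT ==
1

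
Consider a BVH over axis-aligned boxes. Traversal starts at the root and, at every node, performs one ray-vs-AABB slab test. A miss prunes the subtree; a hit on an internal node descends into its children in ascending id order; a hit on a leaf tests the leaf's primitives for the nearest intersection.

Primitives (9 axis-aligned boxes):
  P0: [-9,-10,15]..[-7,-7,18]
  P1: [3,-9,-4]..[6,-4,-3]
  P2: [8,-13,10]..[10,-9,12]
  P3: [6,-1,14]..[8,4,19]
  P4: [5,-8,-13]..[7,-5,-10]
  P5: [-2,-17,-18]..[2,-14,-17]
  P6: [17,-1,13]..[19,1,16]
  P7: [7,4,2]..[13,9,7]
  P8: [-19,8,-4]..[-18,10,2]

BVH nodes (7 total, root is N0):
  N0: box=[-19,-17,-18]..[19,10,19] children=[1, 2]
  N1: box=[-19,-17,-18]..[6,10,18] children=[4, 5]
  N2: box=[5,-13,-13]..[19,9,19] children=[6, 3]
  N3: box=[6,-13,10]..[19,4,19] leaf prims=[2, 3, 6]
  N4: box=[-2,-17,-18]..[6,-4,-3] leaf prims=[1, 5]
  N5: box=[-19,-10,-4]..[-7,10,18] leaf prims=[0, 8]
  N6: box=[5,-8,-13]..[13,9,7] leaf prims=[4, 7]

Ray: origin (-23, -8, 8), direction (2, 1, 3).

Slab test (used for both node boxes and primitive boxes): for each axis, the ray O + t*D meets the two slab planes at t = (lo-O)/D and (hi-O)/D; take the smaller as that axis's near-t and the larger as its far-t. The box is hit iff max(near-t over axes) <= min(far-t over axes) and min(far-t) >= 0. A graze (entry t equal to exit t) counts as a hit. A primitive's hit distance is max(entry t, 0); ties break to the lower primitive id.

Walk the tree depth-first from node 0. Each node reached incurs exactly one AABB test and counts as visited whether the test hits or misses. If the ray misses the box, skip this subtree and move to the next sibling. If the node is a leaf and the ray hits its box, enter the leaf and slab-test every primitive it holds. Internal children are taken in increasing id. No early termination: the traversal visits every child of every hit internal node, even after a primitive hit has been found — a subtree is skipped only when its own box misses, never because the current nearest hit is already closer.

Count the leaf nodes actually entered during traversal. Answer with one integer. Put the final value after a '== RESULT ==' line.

Traverse from the root:
N0 x:[2,21] y:[-9,18] z:[-26/3,11/3] -> hit [2,11/3], descend [1, 2]
  N1 x:[2,29/2] y:[-9,18] z:[-26/3,10/3] -> hit [2,10/3], descend [4, 5]
    N4 x:[21/2,29/2] y:[-9,4] z:[-26/3,-11/3] -> miss, prune
    N5 x:[2,8] y:[-2,18] z:[-4,10/3] -> hit [2,10/3] leaf, test {P0(miss), P8(miss)}
  N2 x:[14,21] y:[-5,17] z:[-7,11/3] -> miss, prune

Visited [0, 1, 4, 5, 2]. Tests: 5 box, 1 leaf. Nearest: miss.

== RESULT ==
1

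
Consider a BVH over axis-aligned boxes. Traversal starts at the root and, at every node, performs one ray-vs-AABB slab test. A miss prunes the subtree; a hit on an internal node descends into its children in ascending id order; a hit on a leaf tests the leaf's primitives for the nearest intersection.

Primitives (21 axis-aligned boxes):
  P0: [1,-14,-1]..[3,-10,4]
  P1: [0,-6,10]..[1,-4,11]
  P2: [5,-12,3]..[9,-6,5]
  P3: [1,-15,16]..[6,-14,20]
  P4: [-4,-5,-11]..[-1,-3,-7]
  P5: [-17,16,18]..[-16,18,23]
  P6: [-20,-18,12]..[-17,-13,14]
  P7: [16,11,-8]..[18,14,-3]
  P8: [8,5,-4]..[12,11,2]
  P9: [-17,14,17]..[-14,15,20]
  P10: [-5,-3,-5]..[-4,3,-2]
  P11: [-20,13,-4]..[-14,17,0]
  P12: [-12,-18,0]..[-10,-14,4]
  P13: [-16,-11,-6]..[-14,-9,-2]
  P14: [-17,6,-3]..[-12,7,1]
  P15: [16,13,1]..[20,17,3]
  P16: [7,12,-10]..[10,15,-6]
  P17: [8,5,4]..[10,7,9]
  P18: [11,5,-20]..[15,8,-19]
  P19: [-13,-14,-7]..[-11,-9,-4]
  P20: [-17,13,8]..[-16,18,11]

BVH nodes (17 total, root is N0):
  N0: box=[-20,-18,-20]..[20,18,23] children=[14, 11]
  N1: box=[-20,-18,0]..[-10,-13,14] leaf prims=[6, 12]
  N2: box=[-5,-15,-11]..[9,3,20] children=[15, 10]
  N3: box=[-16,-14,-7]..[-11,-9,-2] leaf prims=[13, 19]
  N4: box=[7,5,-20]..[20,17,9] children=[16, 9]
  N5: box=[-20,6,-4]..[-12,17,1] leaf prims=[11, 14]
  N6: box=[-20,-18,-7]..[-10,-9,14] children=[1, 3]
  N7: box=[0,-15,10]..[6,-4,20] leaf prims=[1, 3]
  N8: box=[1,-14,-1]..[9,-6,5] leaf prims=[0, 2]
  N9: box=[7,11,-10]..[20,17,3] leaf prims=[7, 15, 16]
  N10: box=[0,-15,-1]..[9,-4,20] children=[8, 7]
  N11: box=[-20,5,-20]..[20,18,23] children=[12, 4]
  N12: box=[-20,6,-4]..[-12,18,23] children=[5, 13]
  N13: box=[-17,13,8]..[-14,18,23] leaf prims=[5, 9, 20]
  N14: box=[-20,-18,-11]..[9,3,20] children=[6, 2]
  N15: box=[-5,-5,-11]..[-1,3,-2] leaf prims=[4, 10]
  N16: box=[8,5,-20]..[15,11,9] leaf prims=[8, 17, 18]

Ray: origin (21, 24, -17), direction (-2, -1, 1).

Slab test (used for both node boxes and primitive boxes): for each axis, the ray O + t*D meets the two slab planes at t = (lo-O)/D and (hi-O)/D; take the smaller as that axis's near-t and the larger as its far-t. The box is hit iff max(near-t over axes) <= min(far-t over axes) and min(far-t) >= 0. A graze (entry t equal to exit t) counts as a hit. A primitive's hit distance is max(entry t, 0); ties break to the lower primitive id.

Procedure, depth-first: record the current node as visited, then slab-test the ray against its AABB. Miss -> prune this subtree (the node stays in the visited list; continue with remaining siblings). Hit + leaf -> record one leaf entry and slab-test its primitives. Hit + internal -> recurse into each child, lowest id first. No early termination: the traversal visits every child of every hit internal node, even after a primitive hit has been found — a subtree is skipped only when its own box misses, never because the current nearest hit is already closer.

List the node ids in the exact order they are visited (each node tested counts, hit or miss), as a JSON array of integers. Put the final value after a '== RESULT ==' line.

Traverse from the root:
N0 x:[1/2,41/2] y:[6,42] z:[-3,40] -> hit [6,41/2], descend [11, 14]
  N11 x:[1/2,41/2] y:[6,19] z:[-3,40] -> hit [6,19], descend [4, 12]
    N4 x:[1/2,7] y:[7,19] z:[-3,26] -> hit [7,7], descend [9, 16]
      N9 x:[1/2,7] y:[7,13] z:[7,20] -> hit [7,7] leaf, test {P7(miss), P15(miss), P16(miss)}
      N16 x:[3,13/2] y:[13,19] z:[-3,26] -> miss, prune
    N12 x:[33/2,41/2] y:[6,18] z:[13,40] -> hit [33/2,18], descend [5, 13]
      N5 x:[33/2,41/2] y:[7,18] z:[13,18] -> hit [33/2,18] leaf, test {P11(miss), P14@t=17}
      N13 x:[35/2,19] y:[6,11] z:[25,40] -> miss, prune
  N14 x:[6,41/2] y:[21,42] z:[6,37] -> miss, prune

Visited [0, 11, 4, 9, 16, 12, 5, 13, 14]. Tests: 9 box, 2 leaf. Nearest: P14.

== RESULT ==
[0, 11, 4, 9, 16, 12, 5, 13, 14]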